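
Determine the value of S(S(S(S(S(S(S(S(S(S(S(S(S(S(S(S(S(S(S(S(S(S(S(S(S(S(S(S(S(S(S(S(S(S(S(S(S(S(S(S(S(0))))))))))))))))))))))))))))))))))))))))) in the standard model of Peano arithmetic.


Counting successors applied to 0:
41 applications of S to 0 = 41

41


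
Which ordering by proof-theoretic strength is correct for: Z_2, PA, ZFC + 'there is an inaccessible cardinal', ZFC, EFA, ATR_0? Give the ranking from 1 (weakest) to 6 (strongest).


Ordering by consistency strength:
1. EFA
2. PA
3. ATR_0
4. Z_2
5. ZFC
6. ZFC + 'there is an inaccessible cardinal'


Z_2=4, PA=2, ZFC + 'there is an inaccessible cardinal'=6, ZFC=5, EFA=1, ATR_0=3


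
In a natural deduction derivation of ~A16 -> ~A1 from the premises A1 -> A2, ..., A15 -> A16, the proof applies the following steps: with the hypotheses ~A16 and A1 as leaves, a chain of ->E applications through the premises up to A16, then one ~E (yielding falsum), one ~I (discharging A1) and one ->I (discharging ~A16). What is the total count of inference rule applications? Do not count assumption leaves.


From hypothesis A1, 15 ->E steps along the 15 premises yield A16.
~E with hypothesis ~A16 gives falsum (1 node); ~I discharging A1 gives ~A1 (1 node); ->I discharging ~A16 gives the goal (1 node).
Total = 15 + 3 = 18 inference nodes.

18


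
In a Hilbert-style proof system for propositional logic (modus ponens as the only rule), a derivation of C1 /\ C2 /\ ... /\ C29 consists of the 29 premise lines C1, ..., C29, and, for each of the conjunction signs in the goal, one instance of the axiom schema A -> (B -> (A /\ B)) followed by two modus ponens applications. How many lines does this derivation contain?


Conjoining 29 premises:
- 29 premise lines
- the goal has 28 conjunction signs; each costs 1 axiom instance + 2 MP = 3 lines: 3 * 28 = 84
Total = 29 + 84 = 113 lines.

113


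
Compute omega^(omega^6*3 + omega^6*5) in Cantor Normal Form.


omega^(omega^6*3 + omega^6*5):
Both terms of the exponent have the same exponent 6, so they merge: omega^6*3 + omega^6*5 = omega^6*(3+5) = omega^6*8.
omega raised to a CNF ordinal is a single CNF term: Result = omega^(omega^6*8)

omega^(omega^6*8)


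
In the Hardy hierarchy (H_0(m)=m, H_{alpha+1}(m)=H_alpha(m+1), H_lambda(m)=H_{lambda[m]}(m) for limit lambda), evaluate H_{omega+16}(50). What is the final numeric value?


H_{omega+16}(50):
Unwind the 16 successor steps: H_{omega+16}(50) = H_omega(50+16) = H_omega(66).
H_omega(m) = H_m(m) = m + m = 2m.
Result = 2 * 66 = 132

132


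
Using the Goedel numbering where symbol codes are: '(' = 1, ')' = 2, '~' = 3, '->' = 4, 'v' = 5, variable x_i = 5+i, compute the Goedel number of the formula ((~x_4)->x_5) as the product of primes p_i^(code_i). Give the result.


Formula: ((~x_4)->x_5)
Symbol codes: [1, 1, 3, 9, 2, 4, 10, 2]
Primes: [2, 3, 5, 7, 11, 13, 17, 19]
p_1^1 = 2^1 = 2
p_2^1 = 3^1 = 3
p_3^3 = 5^3 = 125
p_4^9 = 7^9 = 40353607
p_5^2 = 11^2 = 121
p_6^4 = 13^4 = 28561
p_7^10 = 17^10 = 2015993900449
p_8^2 = 19^2 = 361
Product = 76120006859690087044295992697250

76120006859690087044295992697250


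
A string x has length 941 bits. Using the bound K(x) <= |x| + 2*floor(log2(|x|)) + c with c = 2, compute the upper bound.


floor(log2(941)) = 9
2 * 9 = 18
K(x) <= 941 + 18 + 2 = 961

961


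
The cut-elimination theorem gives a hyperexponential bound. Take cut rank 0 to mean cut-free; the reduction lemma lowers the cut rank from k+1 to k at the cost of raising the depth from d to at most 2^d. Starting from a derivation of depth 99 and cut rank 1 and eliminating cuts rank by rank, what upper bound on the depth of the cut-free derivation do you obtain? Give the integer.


Each rank reduction sends depth d to at most 2^d; cut rank r needs r reductions.
2_0(99) = 99
2_1(99) = 2^99 = 633825300114114700748351602688
Cut-free depth bound = 633825300114114700748351602688

633825300114114700748351602688


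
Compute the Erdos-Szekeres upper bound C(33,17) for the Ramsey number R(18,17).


R(18,17) <= C(18+17-2, 18-1) = C(33, 17)
C(33, 17) = 33! / (17! * 16!)
= 1166803110

1166803110


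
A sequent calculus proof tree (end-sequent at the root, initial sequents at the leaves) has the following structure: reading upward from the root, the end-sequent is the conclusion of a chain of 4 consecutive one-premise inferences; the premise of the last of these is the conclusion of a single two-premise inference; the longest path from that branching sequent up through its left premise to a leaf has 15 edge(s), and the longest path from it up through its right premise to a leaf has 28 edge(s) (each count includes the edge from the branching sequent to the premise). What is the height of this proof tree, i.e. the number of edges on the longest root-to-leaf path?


Longest path through the left premise: 15 edges (measured from the branching sequent)
Longest path through the right premise: 28 edges
Height of the subtree rooted at the branching sequent: max(15, 28) = 28
The branching sequent sits 4 edges above the root (the chain of one-premise inferences), so height = 28 + 4 = 32

32


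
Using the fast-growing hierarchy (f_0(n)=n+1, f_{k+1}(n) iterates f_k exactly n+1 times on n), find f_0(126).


f_0(126) = 126 + 1 = 127

127


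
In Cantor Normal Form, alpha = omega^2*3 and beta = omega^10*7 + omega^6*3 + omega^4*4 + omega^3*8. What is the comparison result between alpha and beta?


Compare term by term from highest exponent:
alpha = omega^2*3
beta = omega^10*7 + omega^6*3 + omega^4*4 + omega^3*8
Term 1: alpha has omega^2*3, beta has omega^10*7
Term 2: alpha has omega^0*0, beta has omega^6*3
Term 3: alpha has omega^0*0, beta has omega^4*4
Term 4: alpha has omega^0*0, beta has omega^3*8
Result: alpha < beta

alpha < beta


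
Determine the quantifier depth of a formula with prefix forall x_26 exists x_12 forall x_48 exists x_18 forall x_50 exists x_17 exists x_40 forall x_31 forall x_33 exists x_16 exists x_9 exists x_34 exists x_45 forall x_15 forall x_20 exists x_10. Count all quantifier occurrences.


Quantifier prefix has 16 quantifier symbols.
Quantifier depth = 16

16


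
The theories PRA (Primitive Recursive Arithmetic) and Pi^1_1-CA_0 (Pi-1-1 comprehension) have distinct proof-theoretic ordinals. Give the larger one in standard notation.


Proof-theoretic ordinal of PRA (Primitive Recursive Arithmetic): omega^omega
Proof-theoretic ordinal of Pi^1_1-CA_0 (Pi-1-1 comprehension): psi_0(Omega_omega)
Comparing: omega^omega < psi_0(Omega_omega).
The larger ordinal is psi_0(Omega_omega) (from Pi^1_1-CA_0 (Pi-1-1 comprehension)).

psi_0(Omega_omega)


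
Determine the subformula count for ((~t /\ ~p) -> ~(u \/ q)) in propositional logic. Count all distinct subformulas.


Formula: ((~t /\ ~p) -> ~(u \/ q))
Subformulas found:
  1. q
  2. u
  3. p
  4. t
  5. ~t
  6. ~p
  7. (u \/ q)
  8. ~(u \/ q)
  9. (~t /\ ~p)
  10. ((~t /\ ~p) -> ~(u \/ q))
Total distinct subformulas = 10

10


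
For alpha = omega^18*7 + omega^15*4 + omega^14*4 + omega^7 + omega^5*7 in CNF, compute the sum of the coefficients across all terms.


CNF: omega^18*7 + omega^15*4 + omega^14*4 + omega^7 + omega^5*7
Coefficients: 7 + 4 + 4 + 1 + 7 = 23

23


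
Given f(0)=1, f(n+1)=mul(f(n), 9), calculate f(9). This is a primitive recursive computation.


f(0) = 1
f(1) = mul(f(0), 9) = mul(1, 9) = 9
f(2) = mul(f(1), 9) = mul(9, 9) = 81
f(3) = mul(f(2), 9) = mul(81, 9) = 729
f(4) = mul(f(3), 9) = mul(729, 9) = 6561
f(5) = mul(f(4), 9) = mul(6561, 9) = 59049
f(6) = mul(f(5), 9) = mul(59049, 9) = 531441
f(7) = mul(f(6), 9) = mul(531441, 9) = 4782969
f(8) = mul(f(7), 9) = mul(4782969, 9) = 43046721
f(9) = mul(f(8), 9) = mul(43046721, 9) = 387420489


387420489


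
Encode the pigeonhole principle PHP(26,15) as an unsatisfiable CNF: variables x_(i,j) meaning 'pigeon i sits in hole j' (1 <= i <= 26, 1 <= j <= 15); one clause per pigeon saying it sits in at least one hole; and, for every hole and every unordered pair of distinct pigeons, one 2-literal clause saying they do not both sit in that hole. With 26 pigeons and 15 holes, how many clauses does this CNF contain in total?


PHP(26,15): 26 pigeons, 15 holes, 26*15 = 390 variables.
- pigeon clauses: one per pigeon -> 26 clauses
- hole clauses: 15 holes * C(26,2) = 15 * 325 -> 4875 clauses
Total clauses = 26 + 4875 = 4901

4901


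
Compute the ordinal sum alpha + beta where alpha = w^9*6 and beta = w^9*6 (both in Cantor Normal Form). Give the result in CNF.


Ordinal addition w^9*6 + w^9*6:
Both terms have the same exponent 9.
w^e*c + w^e*d = w^e*(c+d).
Result = w^9*(6+6) = w^9*12

w^9*12


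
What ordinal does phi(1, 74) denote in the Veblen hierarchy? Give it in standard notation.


phi(1, 74):
phi(1, beta) = epsilon_beta (the beta-th epsilon number).
phi(1, 74) = epsilon_74

epsilon_74


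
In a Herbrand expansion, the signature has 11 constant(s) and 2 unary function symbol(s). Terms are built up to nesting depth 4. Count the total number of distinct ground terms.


Herbrand terms by depth:
Depth 0: 11 constants
Depth 1: 22 new terms (running total: 33)
Depth 2: 44 new terms (running total: 77)
Depth 3: 88 new terms (running total: 165)
Depth 4: 176 new terms (running total: 341)
Total distinct ground terms = 341

341


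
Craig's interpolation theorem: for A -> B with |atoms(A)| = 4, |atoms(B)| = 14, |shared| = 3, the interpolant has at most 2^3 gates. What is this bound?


Shared atoms = 3
Craig interpolant size bound = 2^3
= 8

8


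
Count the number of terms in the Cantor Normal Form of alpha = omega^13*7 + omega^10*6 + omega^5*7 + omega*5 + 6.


CNF: omega^13*7 + omega^10*6 + omega^5*7 + omega*5 + 6
Count the summands separated by '+':
  term 1: omega^13*7
  term 2: omega^10*6
  term 3: omega^5*7
  term 4: omega*5
  term 5: 6
Total terms = 5

5


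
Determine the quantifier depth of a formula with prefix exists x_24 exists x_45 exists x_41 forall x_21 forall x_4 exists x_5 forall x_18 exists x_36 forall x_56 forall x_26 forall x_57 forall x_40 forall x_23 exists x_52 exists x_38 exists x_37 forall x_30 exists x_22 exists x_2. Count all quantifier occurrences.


Quantifier prefix has 19 quantifier symbols.
Quantifier depth = 19

19


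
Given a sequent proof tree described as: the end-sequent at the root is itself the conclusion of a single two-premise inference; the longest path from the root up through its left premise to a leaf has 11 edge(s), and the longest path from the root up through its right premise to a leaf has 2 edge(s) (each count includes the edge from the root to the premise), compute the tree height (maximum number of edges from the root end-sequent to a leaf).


Longest path through the left premise: 11 edges (measured from the branching sequent)
Longest path through the right premise: 2 edges
Height of the subtree rooted at the branching sequent: max(11, 2) = 11
The branching sequent is the root itself.
Total height = 11

11


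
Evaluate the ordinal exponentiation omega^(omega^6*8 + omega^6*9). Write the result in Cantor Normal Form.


omega^(omega^6*8 + omega^6*9):
Both terms of the exponent have the same exponent 6, so they merge: omega^6*8 + omega^6*9 = omega^6*(8+9) = omega^6*17.
omega raised to a CNF ordinal is a single CNF term: Result = omega^(omega^6*17)

omega^(omega^6*17)


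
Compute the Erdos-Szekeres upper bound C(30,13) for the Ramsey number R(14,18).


R(14,18) <= C(14+18-2, 14-1) = C(30, 13)
C(30, 13) = 30! / (13! * 17!)
= 119759850

119759850


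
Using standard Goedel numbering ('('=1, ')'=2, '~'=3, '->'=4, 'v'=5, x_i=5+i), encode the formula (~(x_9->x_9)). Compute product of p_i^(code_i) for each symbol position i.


Formula: (~(x_9->x_9))
Symbol codes: [1, 3, 1, 14, 4, 14, 2, 2]
Primes: [2, 3, 5, 7, 11, 13, 17, 19]
p_1^1 = 2^1 = 2
p_2^3 = 3^3 = 27
p_3^1 = 5^1 = 5
p_4^14 = 7^14 = 678223072849
p_5^4 = 11^4 = 14641
p_6^14 = 13^14 = 3937376385699289
p_7^2 = 17^2 = 289
p_8^2 = 19^2 = 361
Product = 1101333987651814264079431684000557370830

1101333987651814264079431684000557370830


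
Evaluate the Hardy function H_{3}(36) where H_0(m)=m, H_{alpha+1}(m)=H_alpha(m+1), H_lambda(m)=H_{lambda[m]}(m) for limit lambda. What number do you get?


H_3(36):
For finite ordinals k, H_k(n) = n + k (each successor step adds 1).
H_3(36) = 36 + 3 = 39

39


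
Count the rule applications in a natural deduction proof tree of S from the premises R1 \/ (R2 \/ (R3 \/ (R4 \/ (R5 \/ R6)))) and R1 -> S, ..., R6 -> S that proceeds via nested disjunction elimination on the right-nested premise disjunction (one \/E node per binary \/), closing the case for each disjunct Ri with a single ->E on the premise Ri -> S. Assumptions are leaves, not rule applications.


The premise R1 \/ (R2 \/ (R3 \/ (R4 \/ (R5 \/ R6)))) contains 6 disjuncts, hence 5 binary \/ connectives.
- Each binary \/ is eliminated once: 5 \/E nodes.
- Each of the 6 cases Ri derives S by one ->E with Ri -> S: 6 ->E nodes.
Total = 5 + 6 = 11

11


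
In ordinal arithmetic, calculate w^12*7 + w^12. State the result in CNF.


Ordinal addition w^12*7 + w^12:
Both terms have the same exponent 12.
w^e*c + w^e*d = w^e*(c+d).
Result = w^12*(7+1) = w^12*8

w^12*8


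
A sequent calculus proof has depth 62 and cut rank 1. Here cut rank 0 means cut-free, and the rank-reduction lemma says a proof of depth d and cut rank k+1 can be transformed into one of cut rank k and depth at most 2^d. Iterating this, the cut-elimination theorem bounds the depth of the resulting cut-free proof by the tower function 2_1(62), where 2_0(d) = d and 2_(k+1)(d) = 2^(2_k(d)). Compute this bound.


Each rank reduction sends depth d to at most 2^d; cut rank r needs r reductions.
2_0(62) = 62
2_1(62) = 2^62 = 4611686018427387904
Cut-free depth bound = 4611686018427387904

4611686018427387904


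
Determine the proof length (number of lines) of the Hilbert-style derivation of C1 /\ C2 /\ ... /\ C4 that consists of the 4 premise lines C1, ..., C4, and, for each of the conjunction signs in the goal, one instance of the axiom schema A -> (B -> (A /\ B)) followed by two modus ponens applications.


Conjoining 4 premises:
- 4 premise lines
- the goal has 3 conjunction signs; each costs 1 axiom instance + 2 MP = 3 lines: 3 * 3 = 9
Total = 4 + 9 = 13 lines.

13


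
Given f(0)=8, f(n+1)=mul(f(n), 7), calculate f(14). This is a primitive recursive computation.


f(0) = 8
f(1) = mul(f(0), 7) = mul(8, 7) = 56
f(2) = mul(f(1), 7) = mul(56, 7) = 392
f(3) = mul(f(2), 7) = mul(392, 7) = 2744
f(4) = mul(f(3), 7) = mul(2744, 7) = 19208
f(5) = mul(f(4), 7) = mul(19208, 7) = 134456
f(6) = mul(f(5), 7) = mul(134456, 7) = 941192
f(7) = mul(f(6), 7) = mul(941192, 7) = 6588344
f(8) = mul(f(7), 7) = mul(6588344, 7) = 46118408
f(9) = mul(f(8), 7) = mul(46118408, 7) = 322828856
f(10) = mul(f(9), 7) = mul(322828856, 7) = 2259801992
f(11) = mul(f(10), 7) = mul(2259801992, 7) = 15818613944
f(12) = mul(f(11), 7) = mul(15818613944, 7) = 110730297608
f(13) = mul(f(12), 7) = mul(110730297608, 7) = 775112083256
f(14) = mul(f(13), 7) = mul(775112083256, 7) = 5425784582792


5425784582792


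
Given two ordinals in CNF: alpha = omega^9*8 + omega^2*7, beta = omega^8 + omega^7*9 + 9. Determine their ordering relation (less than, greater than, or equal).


Compare term by term from highest exponent:
alpha = omega^9*8 + omega^2*7
beta = omega^8 + omega^7*9 + 9
Term 1: alpha has omega^9*8, beta has omega^8*1
Term 2: alpha has omega^2*7, beta has omega^7*9
Term 3: alpha has omega^0*0, beta has omega^0*9
Result: alpha > beta

alpha > beta


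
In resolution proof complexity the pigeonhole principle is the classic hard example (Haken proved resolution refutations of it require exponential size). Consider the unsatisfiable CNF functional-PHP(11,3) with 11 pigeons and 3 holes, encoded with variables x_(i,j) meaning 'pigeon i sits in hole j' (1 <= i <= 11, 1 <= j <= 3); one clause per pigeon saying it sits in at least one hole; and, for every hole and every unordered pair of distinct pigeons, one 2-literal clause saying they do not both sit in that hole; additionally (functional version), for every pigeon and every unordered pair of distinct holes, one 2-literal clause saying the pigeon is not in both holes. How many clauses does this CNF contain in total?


functional-PHP(11,3): 11 pigeons, 3 holes, 11*3 = 33 variables.
- pigeon clauses: one per pigeon -> 11 clauses
- hole clauses: 3 holes * C(11,2) = 3 * 55 -> 165 clauses
- functional clauses: 11 pigeons * C(3,2) = 11 * 3 -> 33 clauses
Total clauses = 11 + 165 + 33 = 209

209


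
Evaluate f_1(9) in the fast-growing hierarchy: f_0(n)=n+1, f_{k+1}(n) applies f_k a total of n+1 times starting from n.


f_1(9) = f_0^10(9)
f_0 adds 1 each time, applied 10 times.
f_1(9) = 9 + 10 = 19

19


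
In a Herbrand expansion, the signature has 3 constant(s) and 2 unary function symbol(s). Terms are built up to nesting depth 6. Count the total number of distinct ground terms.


Herbrand terms by depth:
Depth 0: 3 constants
Depth 1: 6 new terms (running total: 9)
Depth 2: 12 new terms (running total: 21)
Depth 3: 24 new terms (running total: 45)
Depth 4: 48 new terms (running total: 93)
Depth 5: 96 new terms (running total: 189)
Depth 6: 192 new terms (running total: 381)
Total distinct ground terms = 381

381


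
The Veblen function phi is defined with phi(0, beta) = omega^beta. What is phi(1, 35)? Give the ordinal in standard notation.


phi(1, 35):
phi(1, beta) = epsilon_beta (the beta-th epsilon number).
phi(1, 35) = epsilon_35

epsilon_35


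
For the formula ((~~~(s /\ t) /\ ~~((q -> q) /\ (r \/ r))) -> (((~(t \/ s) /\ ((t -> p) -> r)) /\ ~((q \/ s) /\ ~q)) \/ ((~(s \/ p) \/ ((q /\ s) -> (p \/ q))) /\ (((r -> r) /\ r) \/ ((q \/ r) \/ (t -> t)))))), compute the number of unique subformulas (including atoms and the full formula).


Formula: ((~~~(s /\ t) /\ ~~((q -> q) /\ (r \/ r))) -> (((~(t \/ s) /\ ((t -> p) -> r)) /\ ~((q \/ s) /\ ~q)) \/ ((~(s \/ p) \/ ((q /\ s) -> (p \/ q))) /\ (((r -> r) /\ r) \/ ((q \/ r) \/ (t -> t))))))
Subformulas found:
  1. r
  2. p
  3. q
  4. s
  5. t
  6. ~q
  7. (s /\ t)
  8. (r \/ r)
  9. (r -> r)
  10. (q -> q)
  11. (t \/ s)
  12. (q \/ s)
  13. (t -> t)
  14. (q \/ r)
  15. (s \/ p)
  16. (q /\ s)
  17. (p \/ q)
  18. (t -> p)
  19. ~(s \/ p)
  20. ~(s /\ t)
  21. ~(t \/ s)
  22. ~~(s /\ t)
  23. ~~~(s /\ t)
  24. ((t -> p) -> r)
  25. ((r -> r) /\ r)
  26. ((q \/ s) /\ ~q)
  27. ~((q \/ s) /\ ~q)
  28. ((q \/ r) \/ (t -> t))
  29. ((q /\ s) -> (p \/ q))
  30. ((q -> q) /\ (r \/ r))
  31. ~((q -> q) /\ (r \/ r))
  32. ~~((q -> q) /\ (r \/ r))
  33. (~(t \/ s) /\ ((t -> p) -> r))
  34. (~(s \/ p) \/ ((q /\ s) -> (p \/ q)))
  35. (~~~(s /\ t) /\ ~~((q -> q) /\ (r \/ r)))
  36. (((r -> r) /\ r) \/ ((q \/ r) \/ (t -> t)))
  37. ((~(t \/ s) /\ ((t -> p) -> r)) /\ ~((q \/ s) /\ ~q))
  38. ((~(s \/ p) \/ ((q /\ s) -> (p \/ q))) /\ (((r -> r) /\ r) \/ ((q \/ r) \/ (t -> t))))
  39. (((~(t \/ s) /\ ((t -> p) -> r)) /\ ~((q \/ s) /\ ~q)) \/ ((~(s \/ p) \/ ((q /\ s) -> (p \/ q))) /\ (((r -> r) /\ r) \/ ((q \/ r) \/ (t -> t)))))
  40. ((~~~(s /\ t) /\ ~~((q -> q) /\ (r \/ r))) -> (((~(t \/ s) /\ ((t -> p) -> r)) /\ ~((q \/ s) /\ ~q)) \/ ((~(s \/ p) \/ ((q /\ s) -> (p \/ q))) /\ (((r -> r) /\ r) \/ ((q \/ r) \/ (t -> t))))))
Total distinct subformulas = 40

40


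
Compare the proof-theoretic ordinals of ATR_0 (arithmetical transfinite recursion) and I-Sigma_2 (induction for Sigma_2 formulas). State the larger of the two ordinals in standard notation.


Proof-theoretic ordinal of ATR_0 (arithmetical transfinite recursion): Gamma_0
Proof-theoretic ordinal of I-Sigma_2 (induction for Sigma_2 formulas): omega^(omega^omega)
Comparing: omega^(omega^omega) < Gamma_0.
The larger ordinal is Gamma_0 (from ATR_0 (arithmetical transfinite recursion)).

Gamma_0


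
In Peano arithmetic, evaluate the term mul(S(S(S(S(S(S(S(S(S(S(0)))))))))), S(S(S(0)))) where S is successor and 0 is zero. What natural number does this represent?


mul(S^10(0), S^3(0)):
S^10(0) = 10
S^3(0) = 3
10 * 3 = 30

30


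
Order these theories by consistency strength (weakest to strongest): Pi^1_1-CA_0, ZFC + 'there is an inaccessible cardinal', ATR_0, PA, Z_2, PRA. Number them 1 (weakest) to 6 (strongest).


Ordering by consistency strength:
1. PRA
2. PA
3. ATR_0
4. Pi^1_1-CA_0
5. Z_2
6. ZFC + 'there is an inaccessible cardinal'


Pi^1_1-CA_0=4, ZFC + 'there is an inaccessible cardinal'=6, ATR_0=3, PA=2, Z_2=5, PRA=1


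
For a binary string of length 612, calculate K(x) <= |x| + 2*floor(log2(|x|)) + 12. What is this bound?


floor(log2(612)) = 9
2 * 9 = 18
K(x) <= 612 + 18 + 12 = 642

642


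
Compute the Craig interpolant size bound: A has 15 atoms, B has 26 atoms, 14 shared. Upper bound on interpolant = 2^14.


Shared atoms = 14
Craig interpolant size bound = 2^14
= 16384

16384


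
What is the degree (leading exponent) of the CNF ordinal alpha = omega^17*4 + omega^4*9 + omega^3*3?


CNF: omega^17*4 + omega^4*9 + omega^3*3
The leading term is omega^17*4, which has exponent 17.

17


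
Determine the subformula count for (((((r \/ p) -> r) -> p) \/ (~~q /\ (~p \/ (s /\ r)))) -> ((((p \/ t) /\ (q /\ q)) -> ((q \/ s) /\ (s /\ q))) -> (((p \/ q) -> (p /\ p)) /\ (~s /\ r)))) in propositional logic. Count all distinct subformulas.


Formula: (((((r \/ p) -> r) -> p) \/ (~~q /\ (~p \/ (s /\ r)))) -> ((((p \/ t) /\ (q /\ q)) -> ((q \/ s) /\ (s /\ q))) -> (((p \/ q) -> (p /\ p)) /\ (~s /\ r))))
Subformulas found:
  1. r
  2. p
  3. q
  4. s
  5. t
  6. ~p
  7. ~s
  8. ~q
  9. ~~q
  10. (q /\ q)
  11. (s /\ r)
  12. (q \/ s)
  13. (s /\ q)
  14. (r \/ p)
  15. (p \/ t)
  16. (p \/ q)
  17. (p /\ p)
  18. (~s /\ r)
  19. ((r \/ p) -> r)
  20. (~p \/ (s /\ r))
  21. ((p \/ q) -> (p /\ p))
  22. ((q \/ s) /\ (s /\ q))
  23. ((p \/ t) /\ (q /\ q))
  24. (((r \/ p) -> r) -> p)
  25. (~~q /\ (~p \/ (s /\ r)))
  26. (((p \/ q) -> (p /\ p)) /\ (~s /\ r))
  27. (((p \/ t) /\ (q /\ q)) -> ((q \/ s) /\ (s /\ q)))
  28. ((((r \/ p) -> r) -> p) \/ (~~q /\ (~p \/ (s /\ r))))
  29. ((((p \/ t) /\ (q /\ q)) -> ((q \/ s) /\ (s /\ q))) -> (((p \/ q) -> (p /\ p)) /\ (~s /\ r)))
  30. (((((r \/ p) -> r) -> p) \/ (~~q /\ (~p \/ (s /\ r)))) -> ((((p \/ t) /\ (q /\ q)) -> ((q \/ s) /\ (s /\ q))) -> (((p \/ q) -> (p /\ p)) /\ (~s /\ r))))
Total distinct subformulas = 30

30


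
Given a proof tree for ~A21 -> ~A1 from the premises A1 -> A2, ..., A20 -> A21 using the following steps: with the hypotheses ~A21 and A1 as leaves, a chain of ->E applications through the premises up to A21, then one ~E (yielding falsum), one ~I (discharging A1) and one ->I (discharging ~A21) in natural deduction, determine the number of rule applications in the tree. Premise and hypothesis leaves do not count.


From hypothesis A1, 20 ->E steps along the 20 premises yield A21.
~E with hypothesis ~A21 gives falsum (1 node); ~I discharging A1 gives ~A1 (1 node); ->I discharging ~A21 gives the goal (1 node).
Total = 20 + 3 = 23 inference nodes.

23


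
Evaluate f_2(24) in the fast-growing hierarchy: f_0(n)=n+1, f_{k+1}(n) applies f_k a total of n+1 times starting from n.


f_2(24) = f_1^25(24)
f_1(m) = 2m + 1.
Iterating: f_1^k(n) = 2^k*(n+1) - 1.
f_2(24) = 2^25*(24+1) - 1 = 33554432*25 - 1 = 838860799

838860799


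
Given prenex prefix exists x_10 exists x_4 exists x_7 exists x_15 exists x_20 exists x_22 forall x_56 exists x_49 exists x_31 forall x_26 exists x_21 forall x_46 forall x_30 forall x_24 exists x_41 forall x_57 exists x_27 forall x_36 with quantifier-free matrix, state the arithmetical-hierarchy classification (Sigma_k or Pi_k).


Leading quantifier is exists, so the class is Sigma.
Number of quantifier blocks = alternations + 1 = 9 + 1 = 10.
Classification: Sigma_10

Sigma_10


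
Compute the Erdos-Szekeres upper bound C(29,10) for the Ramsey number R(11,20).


R(11,20) <= C(11+20-2, 11-1) = C(29, 10)
C(29, 10) = 29! / (10! * 19!)
= 20030010

20030010


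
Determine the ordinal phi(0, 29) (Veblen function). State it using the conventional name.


phi(0, 29):
phi(0, beta) = omega^beta by definition.
phi(0, 29) = omega^29

omega^29


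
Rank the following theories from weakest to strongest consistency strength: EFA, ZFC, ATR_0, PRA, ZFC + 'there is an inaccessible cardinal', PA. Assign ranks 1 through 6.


Ordering by consistency strength:
1. EFA
2. PRA
3. PA
4. ATR_0
5. ZFC
6. ZFC + 'there is an inaccessible cardinal'


EFA=1, ZFC=5, ATR_0=4, PRA=2, ZFC + 'there is an inaccessible cardinal'=6, PA=3


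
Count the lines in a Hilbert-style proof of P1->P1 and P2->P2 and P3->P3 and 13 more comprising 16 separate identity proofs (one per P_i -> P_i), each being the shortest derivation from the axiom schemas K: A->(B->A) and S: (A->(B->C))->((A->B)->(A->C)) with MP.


The shortest proof of A->A from K and S in the Hilbert calculus has exactly 5 lines:
(1) K instance A->((A->A)->A), (2) S instance, (3) MP on 1,2, (4) K instance A->(A->A), (5) MP on 3,4.
For 16 independent identities: 16 * 5 = 80 lines total.

80


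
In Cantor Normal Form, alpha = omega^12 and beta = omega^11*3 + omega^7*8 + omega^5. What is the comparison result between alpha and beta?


Compare term by term from highest exponent:
alpha = omega^12
beta = omega^11*3 + omega^7*8 + omega^5
Term 1: alpha has omega^12*1, beta has omega^11*3
Term 2: alpha has omega^0*0, beta has omega^7*8
Term 3: alpha has omega^0*0, beta has omega^5*1
Result: alpha > beta

alpha > beta


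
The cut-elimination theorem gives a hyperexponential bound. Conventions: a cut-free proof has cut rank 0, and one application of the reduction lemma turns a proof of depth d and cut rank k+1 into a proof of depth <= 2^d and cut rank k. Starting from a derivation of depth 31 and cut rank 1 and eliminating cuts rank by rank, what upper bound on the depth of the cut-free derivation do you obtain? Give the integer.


Each rank reduction sends depth d to at most 2^d; cut rank r needs r reductions.
2_0(31) = 31
2_1(31) = 2^31 = 2147483648
Cut-free depth bound = 2147483648

2147483648


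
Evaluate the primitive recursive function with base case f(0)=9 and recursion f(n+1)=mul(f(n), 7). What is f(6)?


f(0) = 9
f(1) = mul(f(0), 7) = mul(9, 7) = 63
f(2) = mul(f(1), 7) = mul(63, 7) = 441
f(3) = mul(f(2), 7) = mul(441, 7) = 3087
f(4) = mul(f(3), 7) = mul(3087, 7) = 21609
f(5) = mul(f(4), 7) = mul(21609, 7) = 151263
f(6) = mul(f(5), 7) = mul(151263, 7) = 1058841


1058841


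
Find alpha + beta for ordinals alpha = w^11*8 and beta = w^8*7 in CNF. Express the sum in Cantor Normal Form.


Ordinal addition w^11*8 + w^8*7:
Leading exponent of alpha (11) > leading exponent of beta (8).
Since alpha's term has higher exponent than beta's leading term,
the sum is simply alpha followed by beta.
Result = w^11*8 + w^8*7

w^11*8 + w^8*7


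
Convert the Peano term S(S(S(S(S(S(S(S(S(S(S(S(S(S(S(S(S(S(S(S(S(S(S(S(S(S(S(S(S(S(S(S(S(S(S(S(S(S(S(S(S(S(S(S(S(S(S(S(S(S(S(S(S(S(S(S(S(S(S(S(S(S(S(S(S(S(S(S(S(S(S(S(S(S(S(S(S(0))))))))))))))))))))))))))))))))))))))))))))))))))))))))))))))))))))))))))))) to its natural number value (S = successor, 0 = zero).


Counting successors applied to 0:
77 applications of S to 0 = 77

77


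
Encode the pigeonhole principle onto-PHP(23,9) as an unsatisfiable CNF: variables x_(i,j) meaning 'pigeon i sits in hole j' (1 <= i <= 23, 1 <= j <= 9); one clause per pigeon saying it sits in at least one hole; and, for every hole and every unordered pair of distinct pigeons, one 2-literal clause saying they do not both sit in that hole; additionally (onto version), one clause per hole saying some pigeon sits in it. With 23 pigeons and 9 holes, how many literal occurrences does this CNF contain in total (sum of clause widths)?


onto-PHP(23,9): 23 pigeons, 9 holes, 23*9 = 207 variables.
- pigeon clauses: one per pigeon -> 23 clauses of width 9 -> 207 literals
- hole clauses: 9 holes * C(23,2) = 9 * 253 -> 2277 clauses of width 2 -> 4554 literals
- onto clauses: one per hole -> 9 clauses of width 23 -> 207 literals
Total literal occurrences = 207 + 4554 + 207 = 4968

4968


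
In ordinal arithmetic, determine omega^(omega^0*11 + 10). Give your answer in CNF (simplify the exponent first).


omega^(omega^0*11 + 10):
omega^0 = 1, so the exponent is 11 + 10 = 21 (finite ordinal addition).
Result = omega^21, already a single CNF term.

omega^21


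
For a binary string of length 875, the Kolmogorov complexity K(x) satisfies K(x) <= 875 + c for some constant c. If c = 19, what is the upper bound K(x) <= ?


K(x) <= |x| + c = 875 + 19 = 894

894


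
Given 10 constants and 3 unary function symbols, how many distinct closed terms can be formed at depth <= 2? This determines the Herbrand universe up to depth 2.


Herbrand terms by depth:
Depth 0: 10 constants
Depth 1: 30 new terms (running total: 40)
Depth 2: 90 new terms (running total: 130)
Total distinct ground terms = 130

130


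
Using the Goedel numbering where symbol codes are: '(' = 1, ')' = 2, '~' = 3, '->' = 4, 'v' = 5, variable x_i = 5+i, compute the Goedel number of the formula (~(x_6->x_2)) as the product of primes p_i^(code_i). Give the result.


Formula: (~(x_6->x_2))
Symbol codes: [1, 3, 1, 11, 4, 7, 2, 2]
Primes: [2, 3, 5, 7, 11, 13, 17, 19]
p_1^1 = 2^1 = 2
p_2^3 = 3^3 = 27
p_3^1 = 5^1 = 5
p_4^11 = 7^11 = 1977326743
p_5^4 = 11^4 = 14641
p_6^7 = 13^7 = 62748517
p_7^2 = 17^2 = 289
p_8^2 = 19^2 = 361
Product = 51170711514593273819029743930

51170711514593273819029743930


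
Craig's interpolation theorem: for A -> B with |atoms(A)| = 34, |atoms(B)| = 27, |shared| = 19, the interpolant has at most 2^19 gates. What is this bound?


Shared atoms = 19
Craig interpolant size bound = 2^19
= 524288

524288


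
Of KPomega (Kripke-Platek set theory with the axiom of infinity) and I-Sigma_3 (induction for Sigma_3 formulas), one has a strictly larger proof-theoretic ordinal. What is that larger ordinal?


Proof-theoretic ordinal of KPomega (Kripke-Platek set theory with the axiom of infinity): psi_0(epsilon_{Omega+1})
Proof-theoretic ordinal of I-Sigma_3 (induction for Sigma_3 formulas): omega^(omega^(omega^omega))
Comparing: omega^(omega^(omega^omega)) < psi_0(epsilon_{Omega+1}).
The larger ordinal is psi_0(epsilon_{Omega+1}) (from KPomega (Kripke-Platek set theory with the axiom of infinity)).

psi_0(epsilon_{Omega+1})


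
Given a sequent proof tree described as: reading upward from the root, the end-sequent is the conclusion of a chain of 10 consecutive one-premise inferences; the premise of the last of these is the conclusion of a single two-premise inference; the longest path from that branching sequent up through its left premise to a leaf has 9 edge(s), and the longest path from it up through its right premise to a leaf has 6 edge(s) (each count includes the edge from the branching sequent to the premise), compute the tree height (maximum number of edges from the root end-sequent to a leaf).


Longest path through the left premise: 9 edges (measured from the branching sequent)
Longest path through the right premise: 6 edges
Height of the subtree rooted at the branching sequent: max(9, 6) = 9
The branching sequent sits 10 edges above the root (the chain of one-premise inferences), so height = 9 + 10 = 19

19


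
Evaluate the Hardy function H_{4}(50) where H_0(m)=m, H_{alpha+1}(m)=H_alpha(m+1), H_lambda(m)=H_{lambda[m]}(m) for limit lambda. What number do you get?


H_4(50):
For finite ordinals k, H_k(n) = n + k (each successor step adds 1).
H_4(50) = 50 + 4 = 54

54


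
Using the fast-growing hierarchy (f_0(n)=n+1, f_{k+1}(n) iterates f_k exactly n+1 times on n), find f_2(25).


f_2(25) = f_1^26(25)
f_1(m) = 2m + 1.
Iterating: f_1^k(n) = 2^k*(n+1) - 1.
f_2(25) = 2^26*(25+1) - 1 = 67108864*26 - 1 = 1744830463

1744830463


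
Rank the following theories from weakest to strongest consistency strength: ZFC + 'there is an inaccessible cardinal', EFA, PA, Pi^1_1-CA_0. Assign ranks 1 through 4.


Ordering by consistency strength:
1. EFA
2. PA
3. Pi^1_1-CA_0
4. ZFC + 'there is an inaccessible cardinal'


ZFC + 'there is an inaccessible cardinal'=4, EFA=1, PA=2, Pi^1_1-CA_0=3


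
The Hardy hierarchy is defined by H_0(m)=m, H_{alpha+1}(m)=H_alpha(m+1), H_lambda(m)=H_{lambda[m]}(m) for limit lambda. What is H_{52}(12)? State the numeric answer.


H_52(12):
For finite ordinals k, H_k(n) = n + k (each successor step adds 1).
H_52(12) = 12 + 52 = 64

64


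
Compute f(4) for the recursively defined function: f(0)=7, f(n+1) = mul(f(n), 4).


f(0) = 7
f(1) = mul(f(0), 4) = mul(7, 4) = 28
f(2) = mul(f(1), 4) = mul(28, 4) = 112
f(3) = mul(f(2), 4) = mul(112, 4) = 448
f(4) = mul(f(3), 4) = mul(448, 4) = 1792


1792


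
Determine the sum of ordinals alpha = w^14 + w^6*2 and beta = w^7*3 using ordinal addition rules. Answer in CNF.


Ordinal addition (w^14 + w^6*2) + w^7*3:
alpha's leading term has exponent 14 > beta's exponent 7, so it survives.
alpha's tail term has exponent 6 < beta's exponent 7, so it is absorbed by beta.
In ordinal addition, any term followed by a strictly larger-exponent term is absorbed.
Result = w^14 + w^7*3

w^14 + w^7*3


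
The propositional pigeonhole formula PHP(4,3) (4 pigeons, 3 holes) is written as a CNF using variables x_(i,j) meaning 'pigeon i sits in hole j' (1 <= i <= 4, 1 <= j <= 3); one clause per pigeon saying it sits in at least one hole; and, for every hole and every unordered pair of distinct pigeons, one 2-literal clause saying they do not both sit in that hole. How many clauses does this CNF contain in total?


PHP(4,3): 4 pigeons, 3 holes, 4*3 = 12 variables.
- pigeon clauses: one per pigeon -> 4 clauses
- hole clauses: 3 holes * C(4,2) = 3 * 6 -> 18 clauses
Total clauses = 4 + 18 = 22

22


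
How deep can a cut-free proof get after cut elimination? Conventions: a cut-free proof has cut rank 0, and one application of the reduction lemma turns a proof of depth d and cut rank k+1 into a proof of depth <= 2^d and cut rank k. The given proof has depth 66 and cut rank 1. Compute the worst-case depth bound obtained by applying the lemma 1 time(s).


Each rank reduction sends depth d to at most 2^d; cut rank r needs r reductions.
2_0(66) = 66
2_1(66) = 2^66 = 73786976294838206464
Cut-free depth bound = 73786976294838206464

73786976294838206464


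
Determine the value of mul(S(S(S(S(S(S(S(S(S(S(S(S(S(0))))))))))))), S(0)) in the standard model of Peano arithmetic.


mul(S^13(0), S^1(0)):
S^13(0) = 13
S^1(0) = 1
13 * 1 = 13

13


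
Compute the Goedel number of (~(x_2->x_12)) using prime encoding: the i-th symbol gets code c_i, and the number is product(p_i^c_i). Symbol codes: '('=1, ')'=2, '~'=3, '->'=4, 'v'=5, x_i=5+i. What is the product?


Formula: (~(x_2->x_12))
Symbol codes: [1, 3, 1, 7, 4, 17, 2, 2]
Primes: [2, 3, 5, 7, 11, 13, 17, 19]
p_1^1 = 2^1 = 2
p_2^3 = 3^3 = 27
p_3^1 = 5^1 = 5
p_4^7 = 7^7 = 823543
p_5^4 = 11^4 = 14641
p_6^17 = 13^17 = 8650415919381337933
p_7^2 = 17^2 = 289
p_8^2 = 19^2 = 361
Product = 2938074600683918068859199106481658570

2938074600683918068859199106481658570


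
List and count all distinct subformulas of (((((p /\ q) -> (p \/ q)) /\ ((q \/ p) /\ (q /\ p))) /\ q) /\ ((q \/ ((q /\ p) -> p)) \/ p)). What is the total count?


Formula: (((((p /\ q) -> (p \/ q)) /\ ((q \/ p) /\ (q /\ p))) /\ q) /\ ((q \/ ((q /\ p) -> p)) \/ p))
Subformulas found:
  1. q
  2. p
  3. (q /\ p)
  4. (q \/ p)
  5. (p \/ q)
  6. (p /\ q)
  7. ((q /\ p) -> p)
  8. (q \/ ((q /\ p) -> p))
  9. ((q \/ p) /\ (q /\ p))
  10. ((p /\ q) -> (p \/ q))
  11. ((q \/ ((q /\ p) -> p)) \/ p)
  12. (((p /\ q) -> (p \/ q)) /\ ((q \/ p) /\ (q /\ p)))
  13. ((((p /\ q) -> (p \/ q)) /\ ((q \/ p) /\ (q /\ p))) /\ q)
  14. (((((p /\ q) -> (p \/ q)) /\ ((q \/ p) /\ (q /\ p))) /\ q) /\ ((q \/ ((q /\ p) -> p)) \/ p))
Total distinct subformulas = 14

14


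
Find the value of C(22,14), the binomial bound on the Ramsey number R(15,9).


R(15,9) <= C(15+9-2, 15-1) = C(22, 14)
C(22, 14) = 22! / (14! * 8!)
= 319770

319770


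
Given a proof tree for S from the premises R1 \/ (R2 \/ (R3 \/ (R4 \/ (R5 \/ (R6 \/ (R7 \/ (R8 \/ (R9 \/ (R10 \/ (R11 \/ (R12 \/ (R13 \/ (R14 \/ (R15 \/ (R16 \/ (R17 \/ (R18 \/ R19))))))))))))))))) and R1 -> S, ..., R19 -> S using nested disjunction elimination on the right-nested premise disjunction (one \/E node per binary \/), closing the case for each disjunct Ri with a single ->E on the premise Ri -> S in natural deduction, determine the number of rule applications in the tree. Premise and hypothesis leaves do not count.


The premise R1 \/ (R2 \/ (R3 \/ (R4 \/ (R5 \/ (R6 \/ (R7 \/ (R8 \/ (R9 \/ (R10 \/ (R11 \/ (R12 \/ (R13 \/ (R14 \/ (R15 \/ (R16 \/ (R17 \/ (R18 \/ R19))))))))))))))))) contains 19 disjuncts, hence 18 binary \/ connectives.
- Each binary \/ is eliminated once: 18 \/E nodes.
- Each of the 19 cases Ri derives S by one ->E with Ri -> S: 19 ->E nodes.
Total = 18 + 19 = 37

37


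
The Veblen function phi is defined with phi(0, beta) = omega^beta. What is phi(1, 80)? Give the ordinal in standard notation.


phi(1, 80):
phi(1, beta) = epsilon_beta (the beta-th epsilon number).
phi(1, 80) = epsilon_80

epsilon_80


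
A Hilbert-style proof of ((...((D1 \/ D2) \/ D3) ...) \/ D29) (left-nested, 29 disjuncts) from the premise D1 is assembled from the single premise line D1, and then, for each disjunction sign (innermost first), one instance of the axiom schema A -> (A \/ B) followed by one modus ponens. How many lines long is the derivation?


Building the left-nested 29-ary disjunction from D1:
- 1 premise line (D1)
- 29 disjuncts means 28 disjunction signs; each needs 1 axiom instance + 1 MP = 2 lines: 2 * 28 = 56
Total = 1 + 56 = 57 lines.

57


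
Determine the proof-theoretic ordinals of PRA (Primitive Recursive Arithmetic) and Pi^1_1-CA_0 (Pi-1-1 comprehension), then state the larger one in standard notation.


Proof-theoretic ordinal of PRA (Primitive Recursive Arithmetic): omega^omega
Proof-theoretic ordinal of Pi^1_1-CA_0 (Pi-1-1 comprehension): psi_0(Omega_omega)
Comparing: omega^omega < psi_0(Omega_omega).
The larger ordinal is psi_0(Omega_omega) (from Pi^1_1-CA_0 (Pi-1-1 comprehension)).

psi_0(Omega_omega)


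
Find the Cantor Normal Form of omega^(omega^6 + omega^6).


omega^(omega^6 + omega^6):
Both terms of the exponent have the same exponent 6, so they merge: omega^6 + omega^6 = omega^6*(1+1) = omega^6*2.
omega raised to a CNF ordinal is a single CNF term: Result = omega^(omega^6*2)

omega^(omega^6*2)


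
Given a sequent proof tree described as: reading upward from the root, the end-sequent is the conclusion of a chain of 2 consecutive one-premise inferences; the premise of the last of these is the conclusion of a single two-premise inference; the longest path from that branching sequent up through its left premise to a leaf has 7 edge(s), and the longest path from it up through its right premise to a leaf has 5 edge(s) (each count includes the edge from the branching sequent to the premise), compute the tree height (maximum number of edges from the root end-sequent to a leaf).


Longest path through the left premise: 7 edges (measured from the branching sequent)
Longest path through the right premise: 5 edges
Height of the subtree rooted at the branching sequent: max(7, 5) = 7
The branching sequent sits 2 edges above the root (the chain of one-premise inferences), so height = 7 + 2 = 9

9


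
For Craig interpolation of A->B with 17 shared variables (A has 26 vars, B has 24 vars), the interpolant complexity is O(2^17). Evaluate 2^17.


Shared atoms = 17
Craig interpolant size bound = 2^17
= 131072

131072


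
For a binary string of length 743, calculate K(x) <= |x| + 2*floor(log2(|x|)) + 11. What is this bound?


floor(log2(743)) = 9
2 * 9 = 18
K(x) <= 743 + 18 + 11 = 772

772


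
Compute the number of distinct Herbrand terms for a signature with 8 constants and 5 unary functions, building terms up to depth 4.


Herbrand terms by depth:
Depth 0: 8 constants
Depth 1: 40 new terms (running total: 48)
Depth 2: 200 new terms (running total: 248)
Depth 3: 1000 new terms (running total: 1248)
Depth 4: 5000 new terms (running total: 6248)
Total distinct ground terms = 6248

6248
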